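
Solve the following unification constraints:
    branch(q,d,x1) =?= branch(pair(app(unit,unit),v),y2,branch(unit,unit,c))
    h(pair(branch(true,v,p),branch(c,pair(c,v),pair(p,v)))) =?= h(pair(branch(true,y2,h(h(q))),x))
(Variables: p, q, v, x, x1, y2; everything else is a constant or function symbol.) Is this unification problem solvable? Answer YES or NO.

Decompose branch/3: q =?= pair(app(unit,unit),v),  d =?= y2,  x1 =?= branch(unit,unit,c).
Bind q := pair(app(unit,unit),v); substituting into the one remaining equation that mentions q gives: h(pair(branch(true,v,p),branch(c,pair(c,v),pair(p,v)))) =?= h(pair(branch(true,y2,h(h(pair(app(unit,unit),v)))),x)).
Bind y2 := d; substituting into the one remaining equation that mentions y2 gives: h(pair(branch(true,v,p),branch(c,pair(c,v),pair(p,v)))) =?= h(pair(branch(true,d,h(h(pair(app(unit,unit),v)))),x)).
Bind x1 := branch(unit,unit,c); no other remaining equation mentions x1.
Decompose h/1: pair(branch(true,v,p),branch(c,pair(c,v),pair(p,v))) =?= pair(branch(true,d,h(h(pair(app(unit,unit),v)))),x).
Decompose pair/2: branch(true,v,p) =?= branch(true,d,h(h(pair(app(unit,unit),v)))),  branch(c,pair(c,v),pair(p,v)) =?= x.
Decompose branch/3: true =?= true,  v =?= d,  p =?= h(h(pair(app(unit,unit),v))).
Delete trivial equation true =?= true.
Bind v := d; substituting into the remaining equations gives: p =?= h(h(pair(app(unit,unit),d))),  branch(c,pair(c,d),pair(p,d)) =?= x. Substituting into the earlier binding gives q := pair(app(unit,unit),d).
Bind p := h(h(pair(app(unit,unit),d))); substituting into the remaining equation gives: branch(c,pair(c,d),pair(h(h(pair(app(unit,unit),d))),d)) =?= x.
Bind x := branch(c,pair(c,d),pair(h(h(pair(app(unit,unit),d))),d)).
No equations remain and no clash or occurs-check failure arose, so a unifier exists.

YES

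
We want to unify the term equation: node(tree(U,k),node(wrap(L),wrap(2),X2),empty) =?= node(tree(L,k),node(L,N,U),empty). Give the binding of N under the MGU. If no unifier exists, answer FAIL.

Decompose node/3: tree(U,k) =?= tree(L,k),  node(wrap(L),wrap(2),X2) =?= node(L,N,U),  empty =?= empty.
Decompose tree/2: U =?= L,  k =?= k.
Bind U := L; substituting into the one remaining equation that mentions U gives: node(wrap(L),wrap(2),X2) =?= node(L,N,L).
Delete trivial equation k =?= k.
Decompose node/3: wrap(L) =?= L,  wrap(2) =?= N,  X2 =?= L.
Occurs check fails: L occurs in wrap(L); the equation L =?= wrap(L) has no finite solution.

FAIL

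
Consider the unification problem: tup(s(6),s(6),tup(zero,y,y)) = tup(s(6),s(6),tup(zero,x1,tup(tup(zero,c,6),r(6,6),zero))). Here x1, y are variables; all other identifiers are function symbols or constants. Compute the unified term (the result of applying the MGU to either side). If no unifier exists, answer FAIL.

Decompose tup/3: s(6) = s(6),  s(6) = s(6),  tup(zero,y,y) = tup(zero,x1,tup(tup(zero,c,6),r(6,6),zero)).
Delete trivial equation s(6) = s(6).
Delete trivial equation s(6) = s(6).
Decompose tup/3: zero = zero,  y = x1,  y = tup(tup(zero,c,6),r(6,6),zero).
Delete trivial equation zero = zero.
Bind y := x1; substituting into the remaining equation gives: x1 = tup(tup(zero,c,6),r(6,6),zero).
Bind x1 := tup(tup(zero,c,6),r(6,6),zero). Substituting into the earlier binding gives y := tup(tup(zero,c,6),r(6,6),zero).
Applying the MGU to either side gives tup(s(6),s(6),tup(zero,tup(tup(zero,c,6),r(6,6),zero),tup(tup(zero,c,6),r(6,6),zero))).

tup(s(6),s(6),tup(zero,tup(tup(zero,c,6),r(6,6),zero),tup(tup(zero,c,6),r(6,6),zero)))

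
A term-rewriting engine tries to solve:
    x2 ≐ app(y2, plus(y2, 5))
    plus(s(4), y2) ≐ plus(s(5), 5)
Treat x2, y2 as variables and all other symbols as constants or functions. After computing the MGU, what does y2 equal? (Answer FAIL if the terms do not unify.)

FAIL

Bind x2 := app(y2, plus(y2, 5)); no other remaining equation mentions x2.
Decompose plus/2: s(4) ≐ s(5),  y2 ≐ 5.
Decompose s/1: 4 ≐ 5.
Clash: constants 4 and 5 differ; no unifier exists.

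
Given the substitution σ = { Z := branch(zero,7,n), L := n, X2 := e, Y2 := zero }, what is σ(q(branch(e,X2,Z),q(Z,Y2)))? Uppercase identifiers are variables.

q(branch(e,e,branch(zero,7,n)),q(branch(zero,7,n),zero))

Replace each occurrence of Z with branch(zero,7,n).
Replace each occurrence of X2 with e.
Replace each occurrence of Y2 with zero.
Result: q(branch(e,e,branch(zero,7,n)),q(branch(zero,7,n),zero)).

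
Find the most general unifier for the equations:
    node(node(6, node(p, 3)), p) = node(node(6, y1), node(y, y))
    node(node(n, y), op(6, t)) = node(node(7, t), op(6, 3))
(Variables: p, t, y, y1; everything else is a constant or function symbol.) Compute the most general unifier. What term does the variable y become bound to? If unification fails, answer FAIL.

Decompose node/2: node(6, node(p, 3)) = node(6, y1),  p = node(y, y).
Decompose node/2: 6 = 6,  node(p, 3) = y1.
Delete trivial equation 6 = 6.
Bind y1 := node(p, 3); no other remaining equation mentions y1.
Bind p := node(y, y); no other remaining equation mentions p. Substituting into the earlier binding gives y1 := node(node(y, y), 3).
Decompose node/2: node(n, y) = node(7, t),  op(6, t) = op(6, 3).
Decompose node/2: n = 7,  y = t.
Clash: constants n and 7 differ; no unifier exists.

FAIL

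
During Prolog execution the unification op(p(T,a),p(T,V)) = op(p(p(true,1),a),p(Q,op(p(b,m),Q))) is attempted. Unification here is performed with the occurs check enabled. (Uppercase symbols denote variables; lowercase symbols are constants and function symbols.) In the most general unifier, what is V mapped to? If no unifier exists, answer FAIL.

op(p(b,m),p(true,1))

Decompose op/2: p(T,a) = p(p(true,1),a),  p(T,V) = p(Q,op(p(b,m),Q)).
Decompose p/2: T = p(true,1),  a = a.
Bind T := p(true,1); substituting into the one remaining equation that mentions T gives: p(p(true,1),V) = p(Q,op(p(b,m),Q)).
Delete trivial equation a = a.
Decompose p/2: p(true,1) = Q,  V = op(p(b,m),Q).
Bind Q := p(true,1); substituting into the remaining equation gives: V = op(p(b,m),p(true,1)).
Bind V := op(p(b,m),p(true,1)).
MGU = { T = p(true,1), Q = p(true,1), V = op(p(b,m),p(true,1)) }, so V = op(p(b,m),p(true,1)).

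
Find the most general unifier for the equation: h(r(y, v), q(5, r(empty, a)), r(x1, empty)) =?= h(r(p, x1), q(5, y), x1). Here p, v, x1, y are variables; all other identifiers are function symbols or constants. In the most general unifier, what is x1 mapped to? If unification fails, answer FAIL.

FAIL

Decompose h/3: r(y, v) =?= r(p, x1),  q(5, r(empty, a)) =?= q(5, y),  r(x1, empty) =?= x1.
Decompose r/2: y =?= p,  v =?= x1.
Bind y := p; substituting into the one remaining equation that mentions y gives: q(5, r(empty, a)) =?= q(5, p).
Bind v := x1; no other remaining equation mentions v.
Decompose q/2: 5 =?= 5,  r(empty, a) =?= p.
Delete trivial equation 5 =?= 5.
Bind p := r(empty, a); no other remaining equation mentions p. Substituting into the earlier binding gives y := r(empty, a).
Occurs check fails: x1 occurs in r(x1, empty); the equation x1 =?= r(x1, empty) has no finite solution.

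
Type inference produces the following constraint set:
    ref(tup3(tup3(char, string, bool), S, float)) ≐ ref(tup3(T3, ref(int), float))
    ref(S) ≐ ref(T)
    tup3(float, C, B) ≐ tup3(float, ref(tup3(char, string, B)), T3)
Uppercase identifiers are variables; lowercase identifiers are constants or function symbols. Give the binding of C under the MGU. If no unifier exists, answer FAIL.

ref(tup3(char, string, tup3(char, string, bool)))

Decompose ref/1: tup3(tup3(char, string, bool), S, float) ≐ tup3(T3, ref(int), float).
Decompose tup3/3: tup3(char, string, bool) ≐ T3,  S ≐ ref(int),  float ≐ float.
Bind T3 := tup3(char, string, bool); substituting into the one remaining equation that mentions T3 gives: tup3(float, C, B) ≐ tup3(float, ref(tup3(char, string, B)), tup3(char, string, bool)).
Bind S := ref(int); substituting into the one remaining equation that mentions S gives: ref(ref(int)) ≐ ref(T).
Delete trivial equation float ≐ float.
Decompose ref/1: ref(int) ≐ T.
Bind T := ref(int); no other remaining equation mentions T.
Decompose tup3/3: float ≐ float,  C ≐ ref(tup3(char, string, B)),  B ≐ tup3(char, string, bool).
Delete trivial equation float ≐ float.
Bind C := ref(tup3(char, string, B)); no other remaining equation mentions C.
Bind B := tup3(char, string, bool). Substituting into the earlier binding gives C := ref(tup3(char, string, tup3(char, string, bool))).
MGU = { T3 -> tup3(char, string, bool), S -> ref(int), T -> ref(int), C -> ref(tup3(char, string, tup3(char, string, bool))), B -> tup3(char, string, bool) }, so C -> ref(tup3(char, string, tup3(char, string, bool))).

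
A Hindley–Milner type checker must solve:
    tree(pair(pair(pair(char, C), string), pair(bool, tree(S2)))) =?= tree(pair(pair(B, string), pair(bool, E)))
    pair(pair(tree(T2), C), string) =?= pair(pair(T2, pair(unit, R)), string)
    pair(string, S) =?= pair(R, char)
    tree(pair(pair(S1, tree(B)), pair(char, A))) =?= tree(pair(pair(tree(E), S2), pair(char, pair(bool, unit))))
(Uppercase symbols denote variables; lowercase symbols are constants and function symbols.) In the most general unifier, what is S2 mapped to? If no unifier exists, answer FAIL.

FAIL

Decompose tree/1: pair(pair(pair(char, C), string), pair(bool, tree(S2))) =?= pair(pair(B, string), pair(bool, E)).
Decompose pair/2: pair(pair(char, C), string) =?= pair(B, string),  pair(bool, tree(S2)) =?= pair(bool, E).
Decompose pair/2: pair(char, C) =?= B,  string =?= string.
Bind B := pair(char, C); substituting into the one remaining equation that mentions B gives: tree(pair(pair(S1, tree(pair(char, C))), pair(char, A))) =?= tree(pair(pair(tree(E), S2), pair(char, pair(bool, unit)))).
Delete trivial equation string =?= string.
Decompose pair/2: bool =?= bool,  tree(S2) =?= E.
Delete trivial equation bool =?= bool.
Bind E := tree(S2); substituting into the one remaining equation that mentions E gives: tree(pair(pair(S1, tree(pair(char, C))), pair(char, A))) =?= tree(pair(pair(tree(tree(S2)), S2), pair(char, pair(bool, unit)))).
Decompose pair/2: pair(tree(T2), C) =?= pair(T2, pair(unit, R)),  string =?= string.
Decompose pair/2: tree(T2) =?= T2,  C =?= pair(unit, R).
Occurs check fails: T2 occurs in tree(T2); the equation T2 =?= tree(T2) has no finite solution.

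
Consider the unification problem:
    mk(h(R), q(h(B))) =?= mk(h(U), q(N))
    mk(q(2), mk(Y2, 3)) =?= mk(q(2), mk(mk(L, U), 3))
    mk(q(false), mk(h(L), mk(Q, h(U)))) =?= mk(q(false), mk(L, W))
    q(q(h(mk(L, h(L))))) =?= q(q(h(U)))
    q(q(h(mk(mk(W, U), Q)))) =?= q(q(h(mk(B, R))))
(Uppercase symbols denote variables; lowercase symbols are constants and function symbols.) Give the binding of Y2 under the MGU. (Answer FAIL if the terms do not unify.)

Decompose mk/2: h(R) =?= h(U),  q(h(B)) =?= q(N).
Decompose h/1: R =?= U.
Bind R := U; substituting into the one remaining equation that mentions R gives: q(q(h(mk(mk(W, U), Q)))) =?= q(q(h(mk(B, U)))).
Decompose q/1: h(B) =?= N.
Bind N := h(B); no other remaining equation mentions N.
Decompose mk/2: q(2) =?= q(2),  mk(Y2, 3) =?= mk(mk(L, U), 3).
Delete trivial equation q(2) =?= q(2).
Decompose mk/2: Y2 =?= mk(L, U),  3 =?= 3.
Bind Y2 := mk(L, U); no other remaining equation mentions Y2.
Delete trivial equation 3 =?= 3.
Decompose mk/2: q(false) =?= q(false),  mk(h(L), mk(Q, h(U))) =?= mk(L, W).
Delete trivial equation q(false) =?= q(false).
Decompose mk/2: h(L) =?= L,  mk(Q, h(U)) =?= W.
Occurs check fails: L occurs in h(L); the equation L =?= h(L) has no finite solution.

FAIL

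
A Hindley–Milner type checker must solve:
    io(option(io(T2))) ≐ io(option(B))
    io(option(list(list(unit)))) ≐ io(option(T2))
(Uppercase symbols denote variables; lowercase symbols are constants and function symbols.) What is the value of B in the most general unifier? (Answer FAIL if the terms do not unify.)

Decompose io/1: option(io(T2)) ≐ option(B).
Decompose option/1: io(T2) ≐ B.
Bind B := io(T2); no other remaining equation mentions B.
Decompose io/1: option(list(list(unit))) ≐ option(T2).
Decompose option/1: list(list(unit)) ≐ T2.
Bind T2 := list(list(unit)). Substituting into the earlier binding gives B := io(list(list(unit))).
MGU = { B -> io(list(list(unit))), T2 -> list(list(unit)) }, so B -> io(list(list(unit))).

io(list(list(unit)))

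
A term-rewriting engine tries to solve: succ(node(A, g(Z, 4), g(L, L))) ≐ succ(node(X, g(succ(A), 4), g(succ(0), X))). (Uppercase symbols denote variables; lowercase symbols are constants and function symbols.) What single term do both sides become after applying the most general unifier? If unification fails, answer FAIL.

Decompose succ/1: node(A, g(Z, 4), g(L, L)) ≐ node(X, g(succ(A), 4), g(succ(0), X)).
Decompose node/3: A ≐ X,  g(Z, 4) ≐ g(succ(A), 4),  g(L, L) ≐ g(succ(0), X).
Bind A := X; substituting into the one remaining equation that mentions A gives: g(Z, 4) ≐ g(succ(X), 4).
Decompose g/2: Z ≐ succ(X),  4 ≐ 4.
Bind Z := succ(X); no other remaining equation mentions Z.
Delete trivial equation 4 ≐ 4.
Decompose g/2: L ≐ succ(0),  L ≐ X.
Bind L := succ(0); substituting into the remaining equation gives: succ(0) ≐ X.
Bind X := succ(0). Substituting into the earlier bindings gives A := succ(0), Z := succ(succ(0)).
Applying the MGU to either side gives succ(node(succ(0), g(succ(succ(0)), 4), g(succ(0), succ(0)))).

succ(node(succ(0), g(succ(succ(0)), 4), g(succ(0), succ(0))))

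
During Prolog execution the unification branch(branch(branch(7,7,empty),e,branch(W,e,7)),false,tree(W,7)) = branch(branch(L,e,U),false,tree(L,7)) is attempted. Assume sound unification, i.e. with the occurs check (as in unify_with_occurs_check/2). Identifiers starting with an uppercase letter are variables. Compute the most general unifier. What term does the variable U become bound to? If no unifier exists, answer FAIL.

branch(branch(7,7,empty),e,7)

Decompose branch/3: branch(branch(7,7,empty),e,branch(W,e,7)) = branch(L,e,U),  false = false,  tree(W,7) = tree(L,7).
Decompose branch/3: branch(7,7,empty) = L,  e = e,  branch(W,e,7) = U.
Bind L := branch(7,7,empty); substituting into the one remaining equation that mentions L gives: tree(W,7) = tree(branch(7,7,empty),7).
Delete trivial equation e = e.
Bind U := branch(W,e,7); no other remaining equation mentions U.
Delete trivial equation false = false.
Decompose tree/2: W = branch(7,7,empty),  7 = 7.
Bind W := branch(7,7,empty); no other remaining equation mentions W. Substituting into the earlier binding gives U := branch(branch(7,7,empty),e,7).
Delete trivial equation 7 = 7.
MGU = { L = branch(7,7,empty), U = branch(branch(7,7,empty),e,7), W = branch(7,7,empty) }, so U = branch(branch(7,7,empty),e,7).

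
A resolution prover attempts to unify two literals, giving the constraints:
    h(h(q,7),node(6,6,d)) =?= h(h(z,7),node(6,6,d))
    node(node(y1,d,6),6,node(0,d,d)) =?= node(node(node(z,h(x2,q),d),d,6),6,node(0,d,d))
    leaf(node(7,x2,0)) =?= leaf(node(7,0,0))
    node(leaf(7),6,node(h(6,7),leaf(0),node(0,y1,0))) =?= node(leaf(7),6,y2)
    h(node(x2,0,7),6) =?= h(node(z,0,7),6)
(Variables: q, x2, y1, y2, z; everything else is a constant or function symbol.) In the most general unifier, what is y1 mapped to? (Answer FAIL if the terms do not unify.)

Decompose h/2: h(q,7) =?= h(z,7),  node(6,6,d) =?= node(6,6,d).
Decompose h/2: q =?= z,  7 =?= 7.
Bind q := z; substituting into the one remaining equation that mentions q gives: node(node(y1,d,6),6,node(0,d,d)) =?= node(node(node(z,h(x2,z),d),d,6),6,node(0,d,d)).
Delete trivial equation 7 =?= 7.
Delete trivial equation node(6,6,d) =?= node(6,6,d).
Decompose node/3: node(y1,d,6) =?= node(node(z,h(x2,z),d),d,6),  6 =?= 6,  node(0,d,d) =?= node(0,d,d).
Decompose node/3: y1 =?= node(z,h(x2,z),d),  d =?= d,  6 =?= 6.
Bind y1 := node(z,h(x2,z),d); substituting into the one remaining equation that mentions y1 gives: node(leaf(7),6,node(h(6,7),leaf(0),node(0,node(z,h(x2,z),d),0))) =?= node(leaf(7),6,y2).
Delete trivial equation d =?= d.
Delete trivial equation 6 =?= 6.
Delete trivial equation 6 =?= 6.
Delete trivial equation node(0,d,d) =?= node(0,d,d).
Decompose leaf/1: node(7,x2,0) =?= node(7,0,0).
Decompose node/3: 7 =?= 7,  x2 =?= 0,  0 =?= 0.
Delete trivial equation 7 =?= 7.
Bind x2 := 0; substituting into the 2 remaining equations that mention x2 gives: node(leaf(7),6,node(h(6,7),leaf(0),node(0,node(z,h(0,z),d),0))) =?= node(leaf(7),6,y2),  h(node(0,0,7),6) =?= h(node(z,0,7),6). Substituting into the earlier binding gives y1 := node(z,h(0,z),d).
Delete trivial equation 0 =?= 0.
Decompose node/3: leaf(7) =?= leaf(7),  6 =?= 6,  node(h(6,7),leaf(0),node(0,node(z,h(0,z),d),0)) =?= y2.
Delete trivial equation leaf(7) =?= leaf(7).
Delete trivial equation 6 =?= 6.
Bind y2 := node(h(6,7),leaf(0),node(0,node(z,h(0,z),d),0)); no other remaining equation mentions y2.
Decompose h/2: node(0,0,7) =?= node(z,0,7),  6 =?= 6.
Decompose node/3: 0 =?= z,  0 =?= 0,  7 =?= 7.
Bind z := 0; no other remaining equation mentions z. Substituting into the earlier bindings gives q := 0, y1 := node(0,h(0,0),d), y2 := node(h(6,7),leaf(0),node(0,node(0,h(0,0),d),0)).
Delete trivial equation 0 =?= 0.
Delete trivial equation 7 =?= 7.
Delete trivial equation 6 =?= 6.
MGU = { q ↦ 0, y1 ↦ node(0,h(0,0),d), x2 ↦ 0, y2 ↦ node(h(6,7),leaf(0),node(0,node(0,h(0,0),d),0)), z ↦ 0 }, so y1 ↦ node(0,h(0,0),d).

node(0,h(0,0),d)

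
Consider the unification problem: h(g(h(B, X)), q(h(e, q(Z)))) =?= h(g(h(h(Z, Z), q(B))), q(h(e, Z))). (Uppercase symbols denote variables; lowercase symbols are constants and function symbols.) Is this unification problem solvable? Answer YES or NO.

Decompose h/2: g(h(B, X)) =?= g(h(h(Z, Z), q(B))),  q(h(e, q(Z))) =?= q(h(e, Z)).
Decompose g/1: h(B, X) =?= h(h(Z, Z), q(B)).
Decompose h/2: B =?= h(Z, Z),  X =?= q(B).
Bind B := h(Z, Z); substituting into the one remaining equation that mentions B gives: X =?= q(h(Z, Z)).
Bind X := q(h(Z, Z)); no other remaining equation mentions X.
Decompose q/1: h(e, q(Z)) =?= h(e, Z).
Decompose h/2: e =?= e,  q(Z) =?= Z.
Delete trivial equation e =?= e.
Occurs check fails: Z occurs in q(Z); the equation Z =?= q(Z) has no finite solution.

NO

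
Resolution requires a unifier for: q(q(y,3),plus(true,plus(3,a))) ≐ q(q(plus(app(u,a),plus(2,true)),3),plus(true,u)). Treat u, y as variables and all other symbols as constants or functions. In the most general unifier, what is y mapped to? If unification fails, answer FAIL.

plus(app(plus(3,a),a),plus(2,true))

Decompose q/2: q(y,3) ≐ q(plus(app(u,a),plus(2,true)),3),  plus(true,plus(3,a)) ≐ plus(true,u).
Decompose q/2: y ≐ plus(app(u,a),plus(2,true)),  3 ≐ 3.
Bind y := plus(app(u,a),plus(2,true)); no other remaining equation mentions y.
Delete trivial equation 3 ≐ 3.
Decompose plus/2: true ≐ true,  plus(3,a) ≐ u.
Delete trivial equation true ≐ true.
Bind u := plus(3,a). Substituting into the earlier binding gives y := plus(app(plus(3,a),a),plus(2,true)).
MGU = { y ↦ plus(app(plus(3,a),a),plus(2,true)), u ↦ plus(3,a) }, so y ↦ plus(app(plus(3,a),a),plus(2,true)).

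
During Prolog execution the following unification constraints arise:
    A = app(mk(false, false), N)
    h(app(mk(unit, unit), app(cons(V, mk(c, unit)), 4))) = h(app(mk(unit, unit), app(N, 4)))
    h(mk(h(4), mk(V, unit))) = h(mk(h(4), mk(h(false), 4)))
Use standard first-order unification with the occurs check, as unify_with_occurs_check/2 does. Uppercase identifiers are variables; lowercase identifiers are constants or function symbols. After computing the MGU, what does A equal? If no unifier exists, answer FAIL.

FAIL

Bind A := app(mk(false, false), N); no other remaining equation mentions A.
Decompose h/1: app(mk(unit, unit), app(cons(V, mk(c, unit)), 4)) = app(mk(unit, unit), app(N, 4)).
Decompose app/2: mk(unit, unit) = mk(unit, unit),  app(cons(V, mk(c, unit)), 4) = app(N, 4).
Delete trivial equation mk(unit, unit) = mk(unit, unit).
Decompose app/2: cons(V, mk(c, unit)) = N,  4 = 4.
Bind N := cons(V, mk(c, unit)); no other remaining equation mentions N. Substituting into the earlier binding gives A := app(mk(false, false), cons(V, mk(c, unit))).
Delete trivial equation 4 = 4.
Decompose h/1: mk(h(4), mk(V, unit)) = mk(h(4), mk(h(false), 4)).
Decompose mk/2: h(4) = h(4),  mk(V, unit) = mk(h(false), 4).
Delete trivial equation h(4) = h(4).
Decompose mk/2: V = h(false),  unit = 4.
Bind V := h(false); no other remaining equation mentions V. Substituting into the earlier bindings gives A := app(mk(false, false), cons(h(false), mk(c, unit))), N := cons(h(false), mk(c, unit)).
Clash: constants unit and 4 differ; no unifier exists.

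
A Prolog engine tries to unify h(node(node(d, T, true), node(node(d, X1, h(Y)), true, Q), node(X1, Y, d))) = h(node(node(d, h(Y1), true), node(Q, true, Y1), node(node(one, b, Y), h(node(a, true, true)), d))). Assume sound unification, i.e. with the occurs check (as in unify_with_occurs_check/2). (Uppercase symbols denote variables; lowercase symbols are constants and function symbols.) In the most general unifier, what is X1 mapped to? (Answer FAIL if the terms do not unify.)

node(one, b, h(node(a, true, true)))

Decompose h/1: node(node(d, T, true), node(node(d, X1, h(Y)), true, Q), node(X1, Y, d)) = node(node(d, h(Y1), true), node(Q, true, Y1), node(node(one, b, Y), h(node(a, true, true)), d)).
Decompose node/3: node(d, T, true) = node(d, h(Y1), true),  node(node(d, X1, h(Y)), true, Q) = node(Q, true, Y1),  node(X1, Y, d) = node(node(one, b, Y), h(node(a, true, true)), d).
Decompose node/3: d = d,  T = h(Y1),  true = true.
Delete trivial equation d = d.
Bind T := h(Y1); no other remaining equation mentions T.
Delete trivial equation true = true.
Decompose node/3: node(d, X1, h(Y)) = Q,  true = true,  Q = Y1.
Bind Q := node(d, X1, h(Y)); substituting into the one remaining equation that mentions Q gives: node(d, X1, h(Y)) = Y1.
Delete trivial equation true = true.
Bind Y1 := node(d, X1, h(Y)); no other remaining equation mentions Y1. Substituting into the earlier binding gives T := h(node(d, X1, h(Y))).
Decompose node/3: X1 = node(one, b, Y),  Y = h(node(a, true, true)),  d = d.
Bind X1 := node(one, b, Y); no other remaining equation mentions X1. Substituting into the earlier bindings gives T := h(node(d, node(one, b, Y), h(Y))), Q := node(d, node(one, b, Y), h(Y)), Y1 := node(d, node(one, b, Y), h(Y)).
Bind Y := h(node(a, true, true)); no other remaining equation mentions Y. Substituting into the earlier bindings gives T := h(node(d, node(one, b, h(node(a, true, true))), h(h(node(a, true, true))))), Q := node(d, node(one, b, h(node(a, true, true))), h(h(node(a, true, true)))), Y1 := node(d, node(one, b, h(node(a, true, true))), h(h(node(a, true, true)))), X1 := node(one, b, h(node(a, true, true))).
Delete trivial equation d = d.
MGU = { T -> h(node(d, node(one, b, h(node(a, true, true))), h(h(node(a, true, true))))), Q -> node(d, node(one, b, h(node(a, true, true))), h(h(node(a, true, true)))), Y1 -> node(d, node(one, b, h(node(a, true, true))), h(h(node(a, true, true)))), X1 -> node(one, b, h(node(a, true, true))), Y -> h(node(a, true, true)) }, so X1 -> node(one, b, h(node(a, true, true))).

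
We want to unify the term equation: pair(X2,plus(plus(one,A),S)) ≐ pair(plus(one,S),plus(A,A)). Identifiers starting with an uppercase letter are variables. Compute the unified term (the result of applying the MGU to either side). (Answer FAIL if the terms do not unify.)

FAIL

Decompose pair/2: X2 ≐ plus(one,S),  plus(plus(one,A),S) ≐ plus(A,A).
Bind X2 := plus(one,S); no other remaining equation mentions X2.
Decompose plus/2: plus(one,A) ≐ A,  S ≐ A.
Occurs check fails: A occurs in plus(one,A); the equation A ≐ plus(one,A) has no finite solution.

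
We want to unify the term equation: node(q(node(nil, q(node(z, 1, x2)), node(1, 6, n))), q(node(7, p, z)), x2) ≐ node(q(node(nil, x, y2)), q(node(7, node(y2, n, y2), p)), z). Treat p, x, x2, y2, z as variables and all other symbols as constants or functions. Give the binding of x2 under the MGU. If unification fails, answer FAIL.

node(node(1, 6, n), n, node(1, 6, n))

Decompose node/3: q(node(nil, q(node(z, 1, x2)), node(1, 6, n))) ≐ q(node(nil, x, y2)),  q(node(7, p, z)) ≐ q(node(7, node(y2, n, y2), p)),  x2 ≐ z.
Decompose q/1: node(nil, q(node(z, 1, x2)), node(1, 6, n)) ≐ node(nil, x, y2).
Decompose node/3: nil ≐ nil,  q(node(z, 1, x2)) ≐ x,  node(1, 6, n) ≐ y2.
Delete trivial equation nil ≐ nil.
Bind x := q(node(z, 1, x2)); no other remaining equation mentions x.
Bind y2 := node(1, 6, n); substituting into the one remaining equation that mentions y2 gives: q(node(7, p, z)) ≐ q(node(7, node(node(1, 6, n), n, node(1, 6, n)), p)).
Decompose q/1: node(7, p, z) ≐ node(7, node(node(1, 6, n), n, node(1, 6, n)), p).
Decompose node/3: 7 ≐ 7,  p ≐ node(node(1, 6, n), n, node(1, 6, n)),  z ≐ p.
Delete trivial equation 7 ≐ 7.
Bind p := node(node(1, 6, n), n, node(1, 6, n)); substituting into the one remaining equation that mentions p gives: z ≐ node(node(1, 6, n), n, node(1, 6, n)).
Bind z := node(node(1, 6, n), n, node(1, 6, n)); substituting into the remaining equation gives: x2 ≐ node(node(1, 6, n), n, node(1, 6, n)). Substituting into the earlier binding gives x := q(node(node(node(1, 6, n), n, node(1, 6, n)), 1, x2)).
Bind x2 := node(node(1, 6, n), n, node(1, 6, n)). Substituting into the earlier binding gives x := q(node(node(node(1, 6, n), n, node(1, 6, n)), 1, node(node(1, 6, n), n, node(1, 6, n)))).
MGU = { x := q(node(node(node(1, 6, n), n, node(1, 6, n)), 1, node(node(1, 6, n), n, node(1, 6, n)))), y2 := node(1, 6, n), p := node(node(1, 6, n), n, node(1, 6, n)), z := node(node(1, 6, n), n, node(1, 6, n)), x2 := node(node(1, 6, n), n, node(1, 6, n)) }, so x2 := node(node(1, 6, n), n, node(1, 6, n)).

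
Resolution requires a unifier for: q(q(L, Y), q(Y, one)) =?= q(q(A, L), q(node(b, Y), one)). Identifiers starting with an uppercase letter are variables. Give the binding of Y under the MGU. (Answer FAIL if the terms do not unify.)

Decompose q/2: q(L, Y) =?= q(A, L),  q(Y, one) =?= q(node(b, Y), one).
Decompose q/2: L =?= A,  Y =?= L.
Bind L := A; substituting into the one remaining equation that mentions L gives: Y =?= A.
Bind Y := A; substituting into the remaining equation gives: q(A, one) =?= q(node(b, A), one).
Decompose q/2: A =?= node(b, A),  one =?= one.
Occurs check fails: A occurs in node(b, A); the equation A =?= node(b, A) has no finite solution.

FAIL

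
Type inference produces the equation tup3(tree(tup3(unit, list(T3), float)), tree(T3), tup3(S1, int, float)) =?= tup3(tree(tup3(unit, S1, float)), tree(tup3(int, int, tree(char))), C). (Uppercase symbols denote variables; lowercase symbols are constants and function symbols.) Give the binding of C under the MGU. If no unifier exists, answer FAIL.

Decompose tup3/3: tree(tup3(unit, list(T3), float)) =?= tree(tup3(unit, S1, float)),  tree(T3) =?= tree(tup3(int, int, tree(char))),  tup3(S1, int, float) =?= C.
Decompose tree/1: tup3(unit, list(T3), float) =?= tup3(unit, S1, float).
Decompose tup3/3: unit =?= unit,  list(T3) =?= S1,  float =?= float.
Delete trivial equation unit =?= unit.
Bind S1 := list(T3); substituting into the one remaining equation that mentions S1 gives: tup3(list(T3), int, float) =?= C.
Delete trivial equation float =?= float.
Decompose tree/1: T3 =?= tup3(int, int, tree(char)).
Bind T3 := tup3(int, int, tree(char)); substituting into the remaining equation gives: tup3(list(tup3(int, int, tree(char))), int, float) =?= C. Substituting into the earlier binding gives S1 := list(tup3(int, int, tree(char))).
Bind C := tup3(list(tup3(int, int, tree(char))), int, float).
MGU = { S1 ↦ list(tup3(int, int, tree(char))), T3 ↦ tup3(int, int, tree(char)), C ↦ tup3(list(tup3(int, int, tree(char))), int, float) }, so C ↦ tup3(list(tup3(int, int, tree(char))), int, float).

tup3(list(tup3(int, int, tree(char))), int, float)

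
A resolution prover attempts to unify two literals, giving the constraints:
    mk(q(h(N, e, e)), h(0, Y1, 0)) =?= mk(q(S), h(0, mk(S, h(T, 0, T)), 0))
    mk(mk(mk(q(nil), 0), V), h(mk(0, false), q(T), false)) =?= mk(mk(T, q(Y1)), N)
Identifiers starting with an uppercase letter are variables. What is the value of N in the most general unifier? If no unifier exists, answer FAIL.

Decompose mk/2: q(h(N, e, e)) =?= q(S),  h(0, Y1, 0) =?= h(0, mk(S, h(T, 0, T)), 0).
Decompose q/1: h(N, e, e) =?= S.
Bind S := h(N, e, e); substituting into the one remaining equation that mentions S gives: h(0, Y1, 0) =?= h(0, mk(h(N, e, e), h(T, 0, T)), 0).
Decompose h/3: 0 =?= 0,  Y1 =?= mk(h(N, e, e), h(T, 0, T)),  0 =?= 0.
Delete trivial equation 0 =?= 0.
Bind Y1 := mk(h(N, e, e), h(T, 0, T)); substituting into the one remaining equation that mentions Y1 gives: mk(mk(mk(q(nil), 0), V), h(mk(0, false), q(T), false)) =?= mk(mk(T, q(mk(h(N, e, e), h(T, 0, T)))), N).
Delete trivial equation 0 =?= 0.
Decompose mk/2: mk(mk(q(nil), 0), V) =?= mk(T, q(mk(h(N, e, e), h(T, 0, T)))),  h(mk(0, false), q(T), false) =?= N.
Decompose mk/2: mk(q(nil), 0) =?= T,  V =?= q(mk(h(N, e, e), h(T, 0, T))).
Bind T := mk(q(nil), 0); substituting into the remaining equations gives: V =?= q(mk(h(N, e, e), h(mk(q(nil), 0), 0, mk(q(nil), 0)))),  h(mk(0, false), q(mk(q(nil), 0)), false) =?= N. Substituting into the earlier binding gives Y1 := mk(h(N, e, e), h(mk(q(nil), 0), 0, mk(q(nil), 0))).
Bind V := q(mk(h(N, e, e), h(mk(q(nil), 0), 0, mk(q(nil), 0)))); no other remaining equation mentions V.
Bind N := h(mk(0, false), q(mk(q(nil), 0)), false). Substituting into the earlier bindings gives S := h(h(mk(0, false), q(mk(q(nil), 0)), false), e, e), Y1 := mk(h(h(mk(0, false), q(mk(q(nil), 0)), false), e, e), h(mk(q(nil), 0), 0, mk(q(nil), 0))), V := q(mk(h(h(mk(0, false), q(mk(q(nil), 0)), false), e, e), h(mk(q(nil), 0), 0, mk(q(nil), 0)))).
MGU = { S := h(h(mk(0, false), q(mk(q(nil), 0)), false), e, e), Y1 := mk(h(h(mk(0, false), q(mk(q(nil), 0)), false), e, e), h(mk(q(nil), 0), 0, mk(q(nil), 0))), T := mk(q(nil), 0), V := q(mk(h(h(mk(0, false), q(mk(q(nil), 0)), false), e, e), h(mk(q(nil), 0), 0, mk(q(nil), 0)))), N := h(mk(0, false), q(mk(q(nil), 0)), false) }, so N := h(mk(0, false), q(mk(q(nil), 0)), false).

h(mk(0, false), q(mk(q(nil), 0)), false)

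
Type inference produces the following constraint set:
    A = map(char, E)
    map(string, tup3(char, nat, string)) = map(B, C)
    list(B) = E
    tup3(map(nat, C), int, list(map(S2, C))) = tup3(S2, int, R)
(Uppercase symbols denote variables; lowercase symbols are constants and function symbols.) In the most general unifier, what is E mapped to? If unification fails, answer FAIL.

list(string)

Bind A := map(char, E); no other remaining equation mentions A.
Decompose map/2: string = B,  tup3(char, nat, string) = C.
Bind B := string; substituting into the one remaining equation that mentions B gives: list(string) = E.
Bind C := tup3(char, nat, string); substituting into the one remaining equation that mentions C gives: tup3(map(nat, tup3(char, nat, string)), int, list(map(S2, tup3(char, nat, string)))) = tup3(S2, int, R).
Bind E := list(string); no other remaining equation mentions E. Substituting into the earlier binding gives A := map(char, list(string)).
Decompose tup3/3: map(nat, tup3(char, nat, string)) = S2,  int = int,  list(map(S2, tup3(char, nat, string))) = R.
Bind S2 := map(nat, tup3(char, nat, string)); substituting into the one remaining equation that mentions S2 gives: list(map(map(nat, tup3(char, nat, string)), tup3(char, nat, string))) = R.
Delete trivial equation int = int.
Bind R := list(map(map(nat, tup3(char, nat, string)), tup3(char, nat, string))).
MGU = { A := map(char, list(string)), B := string, C := tup3(char, nat, string), E := list(string), S2 := map(nat, tup3(char, nat, string)), R := list(map(map(nat, tup3(char, nat, string)), tup3(char, nat, string))) }, so E := list(string).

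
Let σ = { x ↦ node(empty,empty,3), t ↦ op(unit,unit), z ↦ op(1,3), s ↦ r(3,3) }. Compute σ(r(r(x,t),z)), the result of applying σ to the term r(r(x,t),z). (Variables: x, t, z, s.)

Replace each occurrence of x with node(empty,empty,3).
Replace each occurrence of t with op(unit,unit).
Replace each occurrence of z with op(1,3).
Result: r(r(node(empty,empty,3),op(unit,unit)),op(1,3)).

r(r(node(empty,empty,3),op(unit,unit)),op(1,3))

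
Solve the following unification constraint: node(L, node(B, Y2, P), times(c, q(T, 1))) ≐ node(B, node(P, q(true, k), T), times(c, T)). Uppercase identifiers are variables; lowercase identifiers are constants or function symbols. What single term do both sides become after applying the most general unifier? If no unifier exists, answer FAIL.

FAIL

Decompose node/3: L ≐ B,  node(B, Y2, P) ≐ node(P, q(true, k), T),  times(c, q(T, 1)) ≐ times(c, T).
Bind L := B; no other remaining equation mentions L.
Decompose node/3: B ≐ P,  Y2 ≐ q(true, k),  P ≐ T.
Bind B := P; no other remaining equation mentions B. Substituting into the earlier binding gives L := P.
Bind Y2 := q(true, k); no other remaining equation mentions Y2.
Bind P := T; no other remaining equation mentions P. Substituting into the earlier bindings gives L := T, B := T.
Decompose times/2: c ≐ c,  q(T, 1) ≐ T.
Delete trivial equation c ≐ c.
Occurs check fails: T occurs in q(T, 1); the equation T ≐ q(T, 1) has no finite solution.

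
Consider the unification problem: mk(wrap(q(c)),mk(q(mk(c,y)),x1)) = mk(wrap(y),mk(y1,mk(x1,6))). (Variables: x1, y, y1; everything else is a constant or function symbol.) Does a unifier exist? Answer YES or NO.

Decompose mk/2: wrap(q(c)) = wrap(y),  mk(q(mk(c,y)),x1) = mk(y1,mk(x1,6)).
Decompose wrap/1: q(c) = y.
Bind y := q(c); substituting into the remaining equation gives: mk(q(mk(c,q(c))),x1) = mk(y1,mk(x1,6)).
Decompose mk/2: q(mk(c,q(c))) = y1,  x1 = mk(x1,6).
Bind y1 := q(mk(c,q(c))); no other remaining equation mentions y1.
Occurs check fails: x1 occurs in mk(x1,6); the equation x1 = mk(x1,6) has no finite solution.

NO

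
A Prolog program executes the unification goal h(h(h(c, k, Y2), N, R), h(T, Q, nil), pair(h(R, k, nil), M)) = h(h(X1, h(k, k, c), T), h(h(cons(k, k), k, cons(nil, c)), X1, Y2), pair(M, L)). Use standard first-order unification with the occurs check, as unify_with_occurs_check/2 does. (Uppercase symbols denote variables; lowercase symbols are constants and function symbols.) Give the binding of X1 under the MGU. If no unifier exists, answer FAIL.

h(c, k, nil)

Decompose h/3: h(h(c, k, Y2), N, R) = h(X1, h(k, k, c), T),  h(T, Q, nil) = h(h(cons(k, k), k, cons(nil, c)), X1, Y2),  pair(h(R, k, nil), M) = pair(M, L).
Decompose h/3: h(c, k, Y2) = X1,  N = h(k, k, c),  R = T.
Bind X1 := h(c, k, Y2); substituting into the one remaining equation that mentions X1 gives: h(T, Q, nil) = h(h(cons(k, k), k, cons(nil, c)), h(c, k, Y2), Y2).
Bind N := h(k, k, c); no other remaining equation mentions N.
Bind R := T; substituting into the one remaining equation that mentions R gives: pair(h(T, k, nil), M) = pair(M, L).
Decompose h/3: T = h(cons(k, k), k, cons(nil, c)),  Q = h(c, k, Y2),  nil = Y2.
Bind T := h(cons(k, k), k, cons(nil, c)); substituting into the one remaining equation that mentions T gives: pair(h(h(cons(k, k), k, cons(nil, c)), k, nil), M) = pair(M, L). Substituting into the earlier binding gives R := h(cons(k, k), k, cons(nil, c)).
Bind Q := h(c, k, Y2); no other remaining equation mentions Q.
Bind Y2 := nil; no other remaining equation mentions Y2. Substituting into the earlier bindings gives X1 := h(c, k, nil), Q := h(c, k, nil).
Decompose pair/2: h(h(cons(k, k), k, cons(nil, c)), k, nil) = M,  M = L.
Bind M := h(h(cons(k, k), k, cons(nil, c)), k, nil); substituting into the remaining equation gives: h(h(cons(k, k), k, cons(nil, c)), k, nil) = L.
Bind L := h(h(cons(k, k), k, cons(nil, c)), k, nil).
MGU = { X1 = h(c, k, nil), N = h(k, k, c), R = h(cons(k, k), k, cons(nil, c)), T = h(cons(k, k), k, cons(nil, c)), Q = h(c, k, nil), Y2 = nil, M = h(h(cons(k, k), k, cons(nil, c)), k, nil), L = h(h(cons(k, k), k, cons(nil, c)), k, nil) }, so X1 = h(c, k, nil).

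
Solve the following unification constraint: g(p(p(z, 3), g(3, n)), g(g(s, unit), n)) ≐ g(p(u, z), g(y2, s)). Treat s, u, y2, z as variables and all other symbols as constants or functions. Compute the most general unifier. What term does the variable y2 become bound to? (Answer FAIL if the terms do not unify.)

Decompose g/2: p(p(z, 3), g(3, n)) ≐ p(u, z),  g(g(s, unit), n) ≐ g(y2, s).
Decompose p/2: p(z, 3) ≐ u,  g(3, n) ≐ z.
Bind u := p(z, 3); no other remaining equation mentions u.
Bind z := g(3, n); no other remaining equation mentions z. Substituting into the earlier binding gives u := p(g(3, n), 3).
Decompose g/2: g(s, unit) ≐ y2,  n ≐ s.
Bind y2 := g(s, unit); no other remaining equation mentions y2.
Bind s := n. Substituting into the earlier binding gives y2 := g(n, unit).
MGU = { u ↦ p(g(3, n), 3), z ↦ g(3, n), y2 ↦ g(n, unit), s ↦ n }, so y2 ↦ g(n, unit).

g(n, unit)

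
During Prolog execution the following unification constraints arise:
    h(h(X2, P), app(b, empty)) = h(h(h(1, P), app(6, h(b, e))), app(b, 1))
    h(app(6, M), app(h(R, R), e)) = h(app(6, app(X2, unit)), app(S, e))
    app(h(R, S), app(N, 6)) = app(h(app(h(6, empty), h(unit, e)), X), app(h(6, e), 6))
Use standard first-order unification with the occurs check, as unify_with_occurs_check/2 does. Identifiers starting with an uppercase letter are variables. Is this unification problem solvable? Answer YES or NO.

Decompose h/2: h(X2, P) = h(h(1, P), app(6, h(b, e))),  app(b, empty) = app(b, 1).
Decompose h/2: X2 = h(1, P),  P = app(6, h(b, e)).
Bind X2 := h(1, P); substituting into the one remaining equation that mentions X2 gives: h(app(6, M), app(h(R, R), e)) = h(app(6, app(h(1, P), unit)), app(S, e)).
Bind P := app(6, h(b, e)); substituting into the one remaining equation that mentions P gives: h(app(6, M), app(h(R, R), e)) = h(app(6, app(h(1, app(6, h(b, e))), unit)), app(S, e)). Substituting into the earlier binding gives X2 := h(1, app(6, h(b, e))).
Decompose app/2: b = b,  empty = 1.
Delete trivial equation b = b.
Clash: constants empty and 1 differ; no unifier exists.

NO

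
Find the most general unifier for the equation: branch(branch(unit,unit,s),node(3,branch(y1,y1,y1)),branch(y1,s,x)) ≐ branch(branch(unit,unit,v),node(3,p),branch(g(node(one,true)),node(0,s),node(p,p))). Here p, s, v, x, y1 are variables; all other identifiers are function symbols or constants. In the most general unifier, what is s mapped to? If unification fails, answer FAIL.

FAIL

Decompose branch/3: branch(unit,unit,s) ≐ branch(unit,unit,v),  node(3,branch(y1,y1,y1)) ≐ node(3,p),  branch(y1,s,x) ≐ branch(g(node(one,true)),node(0,s),node(p,p)).
Decompose branch/3: unit ≐ unit,  unit ≐ unit,  s ≐ v.
Delete trivial equation unit ≐ unit.
Delete trivial equation unit ≐ unit.
Bind s := v; substituting into the one remaining equation that mentions s gives: branch(y1,v,x) ≐ branch(g(node(one,true)),node(0,v),node(p,p)).
Decompose node/2: 3 ≐ 3,  branch(y1,y1,y1) ≐ p.
Delete trivial equation 3 ≐ 3.
Bind p := branch(y1,y1,y1); substituting into the remaining equation gives: branch(y1,v,x) ≐ branch(g(node(one,true)),node(0,v),node(branch(y1,y1,y1),branch(y1,y1,y1))).
Decompose branch/3: y1 ≐ g(node(one,true)),  v ≐ node(0,v),  x ≐ node(branch(y1,y1,y1),branch(y1,y1,y1)).
Bind y1 := g(node(one,true)); substituting into the one remaining equation that mentions y1 gives: x ≐ node(branch(g(node(one,true)),g(node(one,true)),g(node(one,true))),branch(g(node(one,true)),g(node(one,true)),g(node(one,true)))). Substituting into the earlier binding gives p := branch(g(node(one,true)),g(node(one,true)),g(node(one,true))).
Occurs check fails: v occurs in node(0,v); the equation v ≐ node(0,v) has no finite solution.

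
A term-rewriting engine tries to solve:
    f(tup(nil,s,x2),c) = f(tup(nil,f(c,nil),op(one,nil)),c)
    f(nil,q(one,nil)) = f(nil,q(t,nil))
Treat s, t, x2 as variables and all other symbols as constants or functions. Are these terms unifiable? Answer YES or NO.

YES

Decompose f/2: tup(nil,s,x2) = tup(nil,f(c,nil),op(one,nil)),  c = c.
Decompose tup/3: nil = nil,  s = f(c,nil),  x2 = op(one,nil).
Delete trivial equation nil = nil.
Bind s := f(c,nil); no other remaining equation mentions s.
Bind x2 := op(one,nil); no other remaining equation mentions x2.
Delete trivial equation c = c.
Decompose f/2: nil = nil,  q(one,nil) = q(t,nil).
Delete trivial equation nil = nil.
Decompose q/2: one = t,  nil = nil.
Bind t := one; no other remaining equation mentions t.
Delete trivial equation nil = nil.
No equations remain and no clash or occurs-check failure arose, so a unifier exists.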